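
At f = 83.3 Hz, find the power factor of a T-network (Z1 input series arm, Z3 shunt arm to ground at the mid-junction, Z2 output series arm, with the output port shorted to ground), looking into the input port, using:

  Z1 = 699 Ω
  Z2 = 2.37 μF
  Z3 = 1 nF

Step 1 — Angular frequency: ω = 2π·f = 2π·83.3 = 523.4 rad/s.
Step 2 — Component impedances:
  Z1: Z = R = 699 Ω
  Z2: Z = 1/(jωC) = -j/(ω·C) = 0 - j806.2 Ω
  Z3: Z = 1/(jωC) = -j/(ω·C) = 0 - j1.911e+06 Ω
Step 3 — With the output port shorted to ground, the output series arm Z2 runs from the junction to ground; the shunt arm Z3 also runs from the junction to ground. They appear in parallel: Z3 || Z2 = 0 - j805.8 Ω.
Step 4 — Series with input arm Z1: Z_in = Z1 + (Z3 || Z2) = 699 - j805.8 Ω = 1067∠-49.1° Ω.
Step 5 — Power factor: PF = cos(φ) = Re(Z)/|Z| = 699/1066.75 = 0.6553.
Step 6 — Type: Im(Z) = -805.8 ⇒ leading (phase φ = -49.1°).

PF = 0.6553 (leading, φ = -49.1°)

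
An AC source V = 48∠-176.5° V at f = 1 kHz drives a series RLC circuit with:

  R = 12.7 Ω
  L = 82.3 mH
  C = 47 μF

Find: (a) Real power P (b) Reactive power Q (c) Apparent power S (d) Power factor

Step 1 — Angular frequency: ω = 2π·f = 2π·1000 = 6283 rad/s.
Step 2 — Component impedances:
  R: Z = R = 12.7 Ω
  L: Z = jωL = j·6283·0.0823 = 0 + j517.1 Ω
  C: Z = 1/(jωC) = -j/(ω·C) = 0 - j3.386 Ω
Step 3 — Series combination: Z_total = R + L + C = 12.7 + j513.7 Ω = 513.9∠88.6° Ω.
Step 4 — Source phasor: V = 48∠-176.5° V = -47.91 - j2.93 V.
Step 5 — Current: I = V / Z = -0.008005 + j0.09306 A = 0.09341∠94.9° A.
Step 6 — Complex power: S = V·I* = 0.1108 + j4.482 VA.
Step 7 — Real power: P = Re(S) = 0.1108 W.
Step 8 — Reactive power: Q = Im(S) = 4.482 VAR.
Step 9 — Apparent power: |S| = 4.484 VA.
Step 10 — Power factor: PF = P/|S| = 0.02471 (lagging).

(a) P = 0.1108 W  (b) Q = 4.482 VAR  (c) S = 4.484 VA  (d) PF = 0.02471 (lagging)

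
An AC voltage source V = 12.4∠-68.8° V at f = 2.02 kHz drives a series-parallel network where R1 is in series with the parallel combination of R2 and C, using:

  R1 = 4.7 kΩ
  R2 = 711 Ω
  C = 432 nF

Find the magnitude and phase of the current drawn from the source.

Step 1 — Angular frequency: ω = 2π·f = 2π·2020 = 1.269e+04 rad/s.
Step 2 — Component impedances:
  R1: Z = R = 4700 Ω
  R2: Z = R = 711 Ω
  C: Z = 1/(jωC) = -j/(ω·C) = 0 - j182.4 Ω
Step 3 — Parallel branch: R2 || C = 1/(1/R2 + 1/C) = 43.9 - j171.1 Ω.
Step 4 — Series with R1: Z_total = R1 + (R2 || C) = 4744 - j171.1 Ω = 4747∠-2.1° Ω.
Step 5 — Source phasor: V = 12.4∠-68.8° V = 4.484 - j11.56 V.
Step 6 — Ohm's law: I = V / Z_total = (4.484 - j11.56) / (4744 - j171.1) = 0.001032 - j0.0024 A.
Step 7 — Convert to polar: |I| = 0.002612 A, ∠I = -66.7°.

I = 0.002612∠-66.7° A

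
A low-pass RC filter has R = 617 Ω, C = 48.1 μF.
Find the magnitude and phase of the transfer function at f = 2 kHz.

Step 1 — Angular frequency: ω = 2π·2000 = 1.257e+04 rad/s.
Step 2 — Transfer function: H(jω) = 1/(1 + jωRC).
Step 3 — Denominator: 1 + jωRC = 1 + j·1.257e+04·617·4.81e-05 = 1 + j372.9.
Step 4 — H = 7.19e-06 - j0.002681.
Step 5 — Magnitude: |H| = 0.002681 (-51.4 dB); phase: φ = -89.8°.

|H| = 0.002681 (-51.4 dB), φ = -89.8°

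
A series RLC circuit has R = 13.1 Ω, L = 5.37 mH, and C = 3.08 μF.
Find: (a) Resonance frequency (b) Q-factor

Step 1 — Resonance condition Im(Z)=0 gives ω₀ = 1/√(LC).
Step 2 — ω₀ = 1/√(0.00537·3.08e-06) = 7776 rad/s.
Step 3 — f₀ = ω₀/(2π) = 1238 Hz.
Step 4 — Series Q: Q = ω₀L/R = 7776·0.00537/13.1 = 3.187.

(a) f₀ = 1238 Hz  (b) Q = 3.187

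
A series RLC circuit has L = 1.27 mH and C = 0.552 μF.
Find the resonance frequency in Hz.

Step 1 — Resonance condition Im(Z)=0 gives ω₀ = 1/√(LC).
Step 2 — ω₀ = 1/√(0.00127·5.52e-07) = 3.777e+04 rad/s.
Step 3 — f₀ = ω₀/(2π) = 6011 Hz.

f₀ = 6011 Hz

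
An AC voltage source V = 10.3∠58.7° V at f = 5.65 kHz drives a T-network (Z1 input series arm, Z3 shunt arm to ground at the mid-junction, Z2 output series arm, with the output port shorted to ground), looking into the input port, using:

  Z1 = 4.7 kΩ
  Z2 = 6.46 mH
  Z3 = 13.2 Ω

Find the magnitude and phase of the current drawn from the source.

Step 1 — Angular frequency: ω = 2π·f = 2π·5650 = 3.55e+04 rad/s.
Step 2 — Component impedances:
  Z1: Z = R = 4700 Ω
  Z2: Z = jωL = j·3.55e+04·0.00646 = 0 + j229.3 Ω
  Z3: Z = R = 13.2 Ω
Step 3 — With the output port shorted to ground, the output series arm Z2 runs from the junction to ground; the shunt arm Z3 also runs from the junction to ground. They appear in parallel: Z3 || Z2 = 13.16 + j0.7573 Ω.
Step 4 — Series with input arm Z1: Z_in = Z1 + (Z3 || Z2) = 4713 + j0.7573 Ω = 4713∠0.0° Ω.
Step 5 — Source phasor: V = 10.3∠58.7° V = 5.351 + j8.801 V.
Step 6 — Ohm's law: I = V / Z_total = (5.351 + j8.801) / (4713 + j0.7573) = 0.001136 + j0.001867 A.
Step 7 — Convert to polar: |I| = 0.002185 A, ∠I = 58.7°.

I = 0.002185∠58.7° A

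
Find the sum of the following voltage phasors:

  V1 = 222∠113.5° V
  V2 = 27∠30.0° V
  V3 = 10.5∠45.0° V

Step 1 — Convert each phasor to rectangular form:
  V1 = 222·(cos(113.5°) + j·sin(113.5°)) = -88.52 + j203.6 V
  V2 = 27·(cos(30.0°) + j·sin(30.0°)) = 23.38 + j13.5 V
  V3 = 10.5·(cos(45.0°) + j·sin(45.0°)) = 7.425 + j7.425 V
Step 2 — Sum components: V_total = -57.71 + j224.5 V.
Step 3 — Convert to polar: |V_total| = 231.8 V, ∠V_total = 104.4°.

V_total = 231.8∠104.4° V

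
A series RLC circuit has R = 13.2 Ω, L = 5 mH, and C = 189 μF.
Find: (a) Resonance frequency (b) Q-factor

Step 1 — Resonance condition Im(Z)=0 gives ω₀ = 1/√(LC).
Step 2 — ω₀ = 1/√(0.005·0.000189) = 1029 rad/s.
Step 3 — f₀ = ω₀/(2π) = 163.7 Hz.
Step 4 — Series Q: Q = ω₀L/R = 1029·0.005/13.2 = 0.3897.

(a) f₀ = 163.7 Hz  (b) Q = 0.3897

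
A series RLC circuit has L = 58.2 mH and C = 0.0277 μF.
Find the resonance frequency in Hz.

Step 1 — Resonance condition Im(Z)=0 gives ω₀ = 1/√(LC).
Step 2 — ω₀ = 1/√(0.0582·2.77e-08) = 2.491e+04 rad/s.
Step 3 — f₀ = ω₀/(2π) = 3964 Hz.

f₀ = 3964 Hz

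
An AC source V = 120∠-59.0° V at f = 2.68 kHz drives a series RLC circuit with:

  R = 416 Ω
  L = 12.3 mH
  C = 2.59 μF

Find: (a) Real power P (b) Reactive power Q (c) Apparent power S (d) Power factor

Step 1 — Angular frequency: ω = 2π·f = 2π·2680 = 1.684e+04 rad/s.
Step 2 — Component impedances:
  R: Z = R = 416 Ω
  L: Z = jωL = j·1.684e+04·0.0123 = 0 + j207.1 Ω
  C: Z = 1/(jωC) = -j/(ω·C) = 0 - j22.93 Ω
Step 3 — Series combination: Z_total = R + L + C = 416 + j184.2 Ω = 455∠23.9° Ω.
Step 4 — Source phasor: V = 120∠-59.0° V = 61.8 - j102.9 V.
Step 5 — Current: I = V / Z = 0.03268 - j0.2617 A = 0.2638∠-82.9° A.
Step 6 — Complex power: S = V·I* = 28.94 + j12.81 VA.
Step 7 — Real power: P = Re(S) = 28.94 W.
Step 8 — Reactive power: Q = Im(S) = 12.81 VAR.
Step 9 — Apparent power: |S| = 31.65 VA.
Step 10 — Power factor: PF = P/|S| = 0.9144 (lagging).

(a) P = 28.94 W  (b) Q = 12.81 VAR  (c) S = 31.65 VA  (d) PF = 0.9144 (lagging)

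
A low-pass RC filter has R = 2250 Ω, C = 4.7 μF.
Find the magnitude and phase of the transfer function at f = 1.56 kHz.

Step 1 — Angular frequency: ω = 2π·1560 = 9802 rad/s.
Step 2 — Transfer function: H(jω) = 1/(1 + jωRC).
Step 3 — Denominator: 1 + jωRC = 1 + j·9802·2250·4.7e-06 = 1 + j103.7.
Step 4 — H = 9.307e-05 - j0.009647.
Step 5 — Magnitude: |H| = 0.009647 (-40.3 dB); phase: φ = -89.4°.

|H| = 0.009647 (-40.3 dB), φ = -89.4°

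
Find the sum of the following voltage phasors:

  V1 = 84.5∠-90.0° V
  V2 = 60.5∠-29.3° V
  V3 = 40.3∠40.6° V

Step 1 — Convert each phasor to rectangular form:
  V1 = 84.5·(cos(-90.0°) + j·sin(-90.0°)) = 0 - j84.5 V
  V2 = 60.5·(cos(-29.3°) + j·sin(-29.3°)) = 52.76 - j29.61 V
  V3 = 40.3·(cos(40.6°) + j·sin(40.6°)) = 30.6 + j26.23 V
Step 2 — Sum components: V_total = 83.36 - j87.88 V.
Step 3 — Convert to polar: |V_total| = 121.1 V, ∠V_total = -46.5°.

V_total = 121.1∠-46.5° V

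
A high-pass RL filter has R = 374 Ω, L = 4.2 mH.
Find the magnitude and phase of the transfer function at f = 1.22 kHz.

Step 1 — Angular frequency: ω = 2π·1220 = 7665 rad/s.
Step 2 — Transfer function: H(jω) = jωL/(R + jωL).
Step 3 — Numerator jωL = j·32.2; denominator R + jωL = 374 + j32.2.
Step 4 — H = 0.007356 + j0.08545.
Step 5 — Magnitude: |H| = 0.08577 (-21.3 dB); phase: φ = 85.1°.

|H| = 0.08577 (-21.3 dB), φ = 85.1°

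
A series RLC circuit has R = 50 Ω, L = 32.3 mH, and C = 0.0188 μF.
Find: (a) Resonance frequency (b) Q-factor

Step 1 — Resonance condition Im(Z)=0 gives ω₀ = 1/√(LC).
Step 2 — ω₀ = 1/√(0.0323·1.88e-08) = 4.058e+04 rad/s.
Step 3 — f₀ = ω₀/(2π) = 6459 Hz.
Step 4 — Series Q: Q = ω₀L/R = 4.058e+04·0.0323/50 = 26.22.

(a) f₀ = 6459 Hz  (b) Q = 26.22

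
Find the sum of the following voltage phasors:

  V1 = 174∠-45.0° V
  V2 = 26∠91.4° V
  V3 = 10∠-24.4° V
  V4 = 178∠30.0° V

Step 1 — Convert each phasor to rectangular form:
  V1 = 174·(cos(-45.0°) + j·sin(-45.0°)) = 123 - j123 V
  V2 = 26·(cos(91.4°) + j·sin(91.4°)) = -0.6352 + j25.99 V
  V3 = 10·(cos(-24.4°) + j·sin(-24.4°)) = 9.107 - j4.131 V
  V4 = 178·(cos(30.0°) + j·sin(30.0°)) = 154.2 + j89 V
Step 2 — Sum components: V_total = 285.7 - j12.18 V.
Step 3 — Convert to polar: |V_total| = 285.9 V, ∠V_total = -2.4°.

V_total = 285.9∠-2.4° V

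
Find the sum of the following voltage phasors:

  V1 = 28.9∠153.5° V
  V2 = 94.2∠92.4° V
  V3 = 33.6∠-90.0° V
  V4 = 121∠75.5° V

Step 1 — Convert each phasor to rectangular form:
  V1 = 28.9·(cos(153.5°) + j·sin(153.5°)) = -25.86 + j12.9 V
  V2 = 94.2·(cos(92.4°) + j·sin(92.4°)) = -3.945 + j94.12 V
  V3 = 33.6·(cos(-90.0°) + j·sin(-90.0°)) = 0 - j33.6 V
  V4 = 121·(cos(75.5°) + j·sin(75.5°)) = 30.3 + j117.1 V
Step 2 — Sum components: V_total = 0.4877 + j190.6 V.
Step 3 — Convert to polar: |V_total| = 190.6 V, ∠V_total = 89.9°.

V_total = 190.6∠89.9° V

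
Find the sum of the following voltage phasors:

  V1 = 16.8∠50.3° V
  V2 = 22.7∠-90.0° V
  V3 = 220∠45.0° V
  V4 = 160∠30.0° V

Step 1 — Convert each phasor to rectangular form:
  V1 = 16.8·(cos(50.3°) + j·sin(50.3°)) = 10.73 + j12.93 V
  V2 = 22.7·(cos(-90.0°) + j·sin(-90.0°)) = 0 - j22.7 V
  V3 = 220·(cos(45.0°) + j·sin(45.0°)) = 155.6 + j155.6 V
  V4 = 160·(cos(30.0°) + j·sin(30.0°)) = 138.6 + j80 V
Step 2 — Sum components: V_total = 304.9 + j225.8 V.
Step 3 — Convert to polar: |V_total| = 379.4 V, ∠V_total = 36.5°.

V_total = 379.4∠36.5° V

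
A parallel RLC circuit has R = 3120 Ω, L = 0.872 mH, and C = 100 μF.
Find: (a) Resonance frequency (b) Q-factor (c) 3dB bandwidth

Step 1 — Resonance: ω₀ = 1/√(LC) = 1/√(0.000872·0.0001) = 3386 rad/s.
Step 2 — f₀ = ω₀/(2π) = 539 Hz.
Step 3 — Parallel Q: Q = R/(ω₀L) = 3120/(3386·0.000872) = 1057.
Step 4 — Bandwidth: Δω = ω₀/Q = 3.205 rad/s; BW = Δω/(2π) = 0.5101 Hz.

(a) f₀ = 539 Hz  (b) Q = 1057  (c) BW = 0.5101 Hz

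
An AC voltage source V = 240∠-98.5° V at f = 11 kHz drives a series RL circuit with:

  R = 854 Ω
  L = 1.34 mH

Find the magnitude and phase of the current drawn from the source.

Step 1 — Angular frequency: ω = 2π·f = 2π·1.1e+04 = 6.912e+04 rad/s.
Step 2 — Component impedances:
  R: Z = R = 854 Ω
  L: Z = jωL = j·6.912e+04·0.00134 = 0 + j92.61 Ω
Step 3 — Series combination: Z_total = R + L = 854 + j92.61 Ω = 859∠6.2° Ω.
Step 4 — Source phasor: V = 240∠-98.5° V = -35.47 - j237.4 V.
Step 5 — Ohm's law: I = V / Z_total = (-35.47 - j237.4) / (854 + j92.61) = -0.07085 - j0.2703 A.
Step 6 — Convert to polar: |I| = 0.2794 A, ∠I = -104.7°.

I = 0.2794∠-104.7° A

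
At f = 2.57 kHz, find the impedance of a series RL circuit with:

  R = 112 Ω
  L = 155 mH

Step 1 — Angular frequency: ω = 2π·f = 2π·2570 = 1.615e+04 rad/s.
Step 2 — Component impedances:
  R: Z = R = 112 Ω
  L: Z = jωL = j·1.615e+04·0.155 = 0 + j2503 Ω
Step 3 — Series combination: Z_total = R + L = 112 + j2503 Ω = 2505∠87.4° Ω.

Z = 112 + j2503 Ω = 2505∠87.4° Ω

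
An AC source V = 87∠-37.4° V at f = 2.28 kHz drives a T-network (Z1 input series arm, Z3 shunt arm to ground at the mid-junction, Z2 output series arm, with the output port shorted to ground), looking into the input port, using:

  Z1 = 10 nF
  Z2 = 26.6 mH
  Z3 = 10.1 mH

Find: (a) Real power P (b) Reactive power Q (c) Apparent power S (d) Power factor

Step 1 — Angular frequency: ω = 2π·f = 2π·2280 = 1.433e+04 rad/s.
Step 2 — Component impedances:
  Z1: Z = 1/(jωC) = -j/(ω·C) = 0 - j6980 Ω
  Z2: Z = jωL = j·1.433e+04·0.0266 = 0 + j381.1 Ω
  Z3: Z = jωL = j·1.433e+04·0.0101 = 0 + j144.7 Ω
Step 3 — With the output port shorted to ground, the output series arm Z2 runs from the junction to ground; the shunt arm Z3 also runs from the junction to ground. They appear in parallel: Z3 || Z2 = 0 + j104.9 Ω.
Step 4 — Series with input arm Z1: Z_in = Z1 + (Z3 || Z2) = 0 - j6876 Ω = 6876∠-90.0° Ω.
Step 5 — Source phasor: V = 87∠-37.4° V = 69.11 - j52.84 V.
Step 6 — Current: I = V / Z = 0.007685 + j0.01005 A = 0.01265∠52.6° A.
Step 7 — Complex power: S = V·I* = 0 - j1.101 VA.
Step 8 — Real power: P = Re(S) = 0 W.
Step 9 — Reactive power: Q = Im(S) = -1.101 VAR.
Step 10 — Apparent power: |S| = 1.101 VA.
Step 11 — Power factor: PF = P/|S| = 0 (leading).

(a) P = 0 W  (b) Q = -1.101 VAR  (c) S = 1.101 VA  (d) PF = 0 (leading)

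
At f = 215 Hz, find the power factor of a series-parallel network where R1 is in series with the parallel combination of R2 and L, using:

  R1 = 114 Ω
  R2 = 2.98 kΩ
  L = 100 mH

Step 1 — Angular frequency: ω = 2π·f = 2π·215 = 1351 rad/s.
Step 2 — Component impedances:
  R1: Z = R = 114 Ω
  R2: Z = R = 2980 Ω
  L: Z = jωL = j·1351·0.1 = 0 + j135.1 Ω
Step 3 — Parallel branch: R2 || L = 1/(1/R2 + 1/L) = 6.111 + j134.8 Ω.
Step 4 — Series with R1: Z_total = R1 + (R2 || L) = 120.1 + j134.8 Ω = 180.6∠48.3° Ω.
Step 5 — Power factor: PF = cos(φ) = Re(Z)/|Z| = 120.11/180.56 = 0.6652.
Step 6 — Type: Im(Z) = 134.8 ⇒ lagging (phase φ = 48.3°).

PF = 0.6652 (lagging, φ = 48.3°)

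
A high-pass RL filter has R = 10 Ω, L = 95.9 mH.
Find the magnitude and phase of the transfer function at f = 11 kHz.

Step 1 — Angular frequency: ω = 2π·1.1e+04 = 6.912e+04 rad/s.
Step 2 — Transfer function: H(jω) = jωL/(R + jωL).
Step 3 — Numerator jωL = j·6628; denominator R + jωL = 10 + j6628.
Step 4 — H = 1 + j0.001509.
Step 5 — Magnitude: |H| = 1 (-0.0 dB); phase: φ = 0.1°.

|H| = 1 (-0.0 dB), φ = 0.1°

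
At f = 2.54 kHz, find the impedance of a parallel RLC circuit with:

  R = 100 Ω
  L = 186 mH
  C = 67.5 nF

Step 1 — Angular frequency: ω = 2π·f = 2π·2540 = 1.596e+04 rad/s.
Step 2 — Component impedances:
  R: Z = R = 100 Ω
  L: Z = jωL = j·1.596e+04·0.186 = 0 + j2968 Ω
  C: Z = 1/(jωC) = -j/(ω·C) = 0 - j928.3 Ω
Step 3 — Parallel combination: 1/Z_total = 1/R + 1/L + 1/C; Z_total = 99.45 - j7.363 Ω = 99.73∠-4.2° Ω.

Z = 99.45 - j7.363 Ω = 99.73∠-4.2° Ω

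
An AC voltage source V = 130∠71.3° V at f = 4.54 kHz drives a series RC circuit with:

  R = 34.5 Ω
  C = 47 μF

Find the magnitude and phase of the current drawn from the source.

Step 1 — Angular frequency: ω = 2π·f = 2π·4540 = 2.853e+04 rad/s.
Step 2 — Component impedances:
  R: Z = R = 34.5 Ω
  C: Z = 1/(jωC) = -j/(ω·C) = 0 - j0.7459 Ω
Step 3 — Series combination: Z_total = R + C = 34.5 - j0.7459 Ω = 34.51∠-1.2° Ω.
Step 4 — Source phasor: V = 130∠71.3° V = 41.68 + j123.1 V.
Step 5 — Ohm's law: I = V / Z_total = (41.68 + j123.1) / (34.5 - j0.7459) = 1.13 + j3.594 A.
Step 6 — Convert to polar: |I| = 3.767 A, ∠I = 72.5°.

I = 3.767∠72.5° A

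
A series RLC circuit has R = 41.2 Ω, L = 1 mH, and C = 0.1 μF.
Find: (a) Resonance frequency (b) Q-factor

Step 1 — Resonance condition Im(Z)=0 gives ω₀ = 1/√(LC).
Step 2 — ω₀ = 1/√(0.001·1e-07) = 1e+05 rad/s.
Step 3 — f₀ = ω₀/(2π) = 1.592e+04 Hz.
Step 4 — Series Q: Q = ω₀L/R = 1e+05·0.001/41.2 = 2.427.

(a) f₀ = 1.592e+04 Hz  (b) Q = 2.427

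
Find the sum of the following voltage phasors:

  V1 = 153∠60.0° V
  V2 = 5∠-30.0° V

Step 1 — Convert each phasor to rectangular form:
  V1 = 153·(cos(60.0°) + j·sin(60.0°)) = 76.5 + j132.5 V
  V2 = 5·(cos(-30.0°) + j·sin(-30.0°)) = 4.33 - j2.5 V
Step 2 — Sum components: V_total = 80.83 + j130 V.
Step 3 — Convert to polar: |V_total| = 153.1 V, ∠V_total = 58.1°.

V_total = 153.1∠58.1° V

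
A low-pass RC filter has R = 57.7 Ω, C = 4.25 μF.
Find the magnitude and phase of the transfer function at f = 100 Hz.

Step 1 — Angular frequency: ω = 2π·100 = 628.3 rad/s.
Step 2 — Transfer function: H(jω) = 1/(1 + jωRC).
Step 3 — Denominator: 1 + jωRC = 1 + j·628.3·57.7·4.25e-06 = 1 + j0.1541.
Step 4 — H = 0.9768 - j0.1505.
Step 5 — Magnitude: |H| = 0.9883 (-0.1 dB); phase: φ = -8.8°.

|H| = 0.9883 (-0.1 dB), φ = -8.8°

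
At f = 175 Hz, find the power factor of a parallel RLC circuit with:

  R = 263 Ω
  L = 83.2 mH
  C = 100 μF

Step 1 — Angular frequency: ω = 2π·f = 2π·175 = 1100 rad/s.
Step 2 — Component impedances:
  R: Z = R = 263 Ω
  L: Z = jωL = j·1100·0.0832 = 0 + j91.48 Ω
  C: Z = 1/(jωC) = -j/(ω·C) = 0 - j9.095 Ω
Step 3 — Parallel combination: 1/Z_total = 1/R + 1/L + 1/C; Z_total = 0.3872 - j10.08 Ω = 10.09∠-87.8° Ω.
Step 4 — Power factor: PF = cos(φ) = Re(Z)/|Z| = 0.3872/10.09 = 0.03837.
Step 5 — Type: Im(Z) = -10.08 ⇒ leading (phase φ = -87.8°).

PF = 0.03837 (leading, φ = -87.8°)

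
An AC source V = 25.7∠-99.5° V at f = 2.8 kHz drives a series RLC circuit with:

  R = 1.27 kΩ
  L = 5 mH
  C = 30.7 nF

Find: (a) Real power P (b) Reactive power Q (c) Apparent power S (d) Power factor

Step 1 — Angular frequency: ω = 2π·f = 2π·2800 = 1.759e+04 rad/s.
Step 2 — Component impedances:
  R: Z = R = 1270 Ω
  L: Z = jωL = j·1.759e+04·0.005 = 0 + j87.96 Ω
  C: Z = 1/(jωC) = -j/(ω·C) = 0 - j1852 Ω
Step 3 — Series combination: Z_total = R + L + C = 1270 - j1764 Ω = 2173∠-54.2° Ω.
Step 4 — Source phasor: V = 25.7∠-99.5° V = -4.242 - j25.35 V.
Step 5 — Current: I = V / Z = 0.008324 - j0.0084 A = 0.01183∠-45.3° A.
Step 6 — Complex power: S = V·I* = 0.1776 - j0.2466 VA.
Step 7 — Real power: P = Re(S) = 0.1776 W.
Step 8 — Reactive power: Q = Im(S) = -0.2466 VAR.
Step 9 — Apparent power: |S| = 0.3039 VA.
Step 10 — Power factor: PF = P/|S| = 0.5844 (leading).

(a) P = 0.1776 W  (b) Q = -0.2466 VAR  (c) S = 0.3039 VA  (d) PF = 0.5844 (leading)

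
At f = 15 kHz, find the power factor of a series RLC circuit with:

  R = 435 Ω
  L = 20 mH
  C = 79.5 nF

Step 1 — Angular frequency: ω = 2π·f = 2π·1.5e+04 = 9.425e+04 rad/s.
Step 2 — Component impedances:
  R: Z = R = 435 Ω
  L: Z = jωL = j·9.425e+04·0.02 = 0 + j1885 Ω
  C: Z = 1/(jωC) = -j/(ω·C) = 0 - j133.5 Ω
Step 3 — Series combination: Z_total = R + L + C = 435 + j1751 Ω = 1805∠76.1° Ω.
Step 4 — Power factor: PF = cos(φ) = Re(Z)/|Z| = 435/1805 = 0.241.
Step 5 — Type: Im(Z) = 1751 ⇒ lagging (phase φ = 76.1°).

PF = 0.241 (lagging, φ = 76.1°)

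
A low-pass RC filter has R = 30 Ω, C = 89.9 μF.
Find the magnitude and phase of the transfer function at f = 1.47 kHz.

Step 1 — Angular frequency: ω = 2π·1470 = 9236 rad/s.
Step 2 — Transfer function: H(jω) = 1/(1 + jωRC).
Step 3 — Denominator: 1 + jωRC = 1 + j·9236·30·8.99e-05 = 1 + j24.91.
Step 4 — H = 0.001609 - j0.04008.
Step 5 — Magnitude: |H| = 0.04011 (-27.9 dB); phase: φ = -87.7°.

|H| = 0.04011 (-27.9 dB), φ = -87.7°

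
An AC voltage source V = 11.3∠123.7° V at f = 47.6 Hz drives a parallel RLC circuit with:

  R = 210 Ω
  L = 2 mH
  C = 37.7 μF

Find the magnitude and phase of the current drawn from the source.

Step 1 — Angular frequency: ω = 2π·f = 2π·47.6 = 299.1 rad/s.
Step 2 — Component impedances:
  R: Z = R = 210 Ω
  L: Z = jωL = j·299.1·0.002 = 0 + j0.5982 Ω
  C: Z = 1/(jωC) = -j/(ω·C) = 0 - j88.69 Ω
Step 3 — Parallel combination: 1/Z_total = 1/R + 1/L + 1/C; Z_total = 0.001727 + j0.6022 Ω = 0.6022∠89.8° Ω.
Step 4 — Source phasor: V = 11.3∠123.7° V = -6.27 + j9.401 V.
Step 5 — Ohm's law: I = V / Z_total = (-6.27 + j9.401) / (0.001727 + j0.6022) = 15.58 + j10.46 A.
Step 6 — Convert to polar: |I| = 18.76 A, ∠I = 33.9°.

I = 18.76∠33.9° A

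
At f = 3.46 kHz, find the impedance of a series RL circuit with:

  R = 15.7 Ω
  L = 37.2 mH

Step 1 — Angular frequency: ω = 2π·f = 2π·3460 = 2.174e+04 rad/s.
Step 2 — Component impedances:
  R: Z = R = 15.7 Ω
  L: Z = jωL = j·2.174e+04·0.0372 = 0 + j808.7 Ω
Step 3 — Series combination: Z_total = R + L = 15.7 + j808.7 Ω = 808.9∠88.9° Ω.

Z = 15.7 + j808.7 Ω = 808.9∠88.9° Ω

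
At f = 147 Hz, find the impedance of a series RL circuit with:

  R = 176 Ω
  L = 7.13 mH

Step 1 — Angular frequency: ω = 2π·f = 2π·147 = 923.6 rad/s.
Step 2 — Component impedances:
  R: Z = R = 176 Ω
  L: Z = jωL = j·923.6·0.00713 = 0 + j6.585 Ω
Step 3 — Series combination: Z_total = R + L = 176 + j6.585 Ω = 176.1∠2.1° Ω.

Z = 176 + j6.585 Ω = 176.1∠2.1° Ω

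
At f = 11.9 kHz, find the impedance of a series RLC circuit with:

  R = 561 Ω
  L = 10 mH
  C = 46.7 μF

Step 1 — Angular frequency: ω = 2π·f = 2π·1.19e+04 = 7.477e+04 rad/s.
Step 2 — Component impedances:
  R: Z = R = 561 Ω
  L: Z = jωL = j·7.477e+04·0.01 = 0 + j747.7 Ω
  C: Z = 1/(jωC) = -j/(ω·C) = 0 - j0.2864 Ω
Step 3 — Series combination: Z_total = R + L + C = 561 + j747.4 Ω = 934.5∠53.1° Ω.

Z = 561 + j747.4 Ω = 934.5∠53.1° Ω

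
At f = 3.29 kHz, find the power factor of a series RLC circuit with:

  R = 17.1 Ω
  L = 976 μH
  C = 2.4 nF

Step 1 — Angular frequency: ω = 2π·f = 2π·3290 = 2.067e+04 rad/s.
Step 2 — Component impedances:
  R: Z = R = 17.1 Ω
  L: Z = jωL = j·2.067e+04·0.000976 = 0 + j20.18 Ω
  C: Z = 1/(jωC) = -j/(ω·C) = 0 - j2.016e+04 Ω
Step 3 — Series combination: Z_total = R + L + C = 17.1 - j2.014e+04 Ω = 2.014e+04∠-90.0° Ω.
Step 4 — Power factor: PF = cos(φ) = Re(Z)/|Z| = 17.1/20136 = 0.0008492.
Step 5 — Type: Im(Z) = -2.014e+04 ⇒ leading (phase φ = -90.0°).

PF = 0.0008492 (leading, φ = -90.0°)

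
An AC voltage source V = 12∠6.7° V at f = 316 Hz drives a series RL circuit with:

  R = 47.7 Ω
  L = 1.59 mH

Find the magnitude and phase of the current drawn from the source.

Step 1 — Angular frequency: ω = 2π·f = 2π·316 = 1985 rad/s.
Step 2 — Component impedances:
  R: Z = R = 47.7 Ω
  L: Z = jωL = j·1985·0.00159 = 0 + j3.157 Ω
Step 3 — Series combination: Z_total = R + L = 47.7 + j3.157 Ω = 47.8∠3.8° Ω.
Step 4 — Source phasor: V = 12∠6.7° V = 11.92 + j1.4 V.
Step 5 — Ohm's law: I = V / Z_total = (11.92 + j1.4) / (47.7 + j3.157) = 0.2507 + j0.01276 A.
Step 6 — Convert to polar: |I| = 0.251 A, ∠I = 2.9°.

I = 0.251∠2.9° A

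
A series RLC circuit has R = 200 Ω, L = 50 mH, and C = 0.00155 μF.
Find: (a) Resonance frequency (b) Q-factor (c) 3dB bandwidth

Step 1 — Resonance condition Im(Z)=0 gives ω₀ = 1/√(LC).
Step 2 — ω₀ = 1/√(0.05·1.55e-09) = 1.136e+05 rad/s.
Step 3 — f₀ = ω₀/(2π) = 1.808e+04 Hz.
Step 4 — Series Q: Q = ω₀L/R = 1.136e+05·0.05/200 = 28.4.
Step 5 — 3dB bandwidth: Δω = ω₀/Q = 4000 rad/s; BW = Δω/(2π) = 636.6 Hz.

(a) f₀ = 1.808e+04 Hz  (b) Q = 28.4  (c) BW = 636.6 Hz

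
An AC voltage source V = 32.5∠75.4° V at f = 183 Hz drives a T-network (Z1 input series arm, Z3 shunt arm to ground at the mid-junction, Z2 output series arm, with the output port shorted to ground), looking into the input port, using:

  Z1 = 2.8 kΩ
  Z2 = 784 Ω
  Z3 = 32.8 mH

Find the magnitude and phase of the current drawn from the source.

Step 1 — Angular frequency: ω = 2π·f = 2π·183 = 1150 rad/s.
Step 2 — Component impedances:
  Z1: Z = R = 2800 Ω
  Z2: Z = R = 784 Ω
  Z3: Z = jωL = j·1150·0.0328 = 0 + j37.71 Ω
Step 3 — With the output port shorted to ground, the output series arm Z2 runs from the junction to ground; the shunt arm Z3 also runs from the junction to ground. They appear in parallel: Z3 || Z2 = 1.81 + j37.63 Ω.
Step 4 — Series with input arm Z1: Z_in = Z1 + (Z3 || Z2) = 2802 + j37.63 Ω = 2802∠0.8° Ω.
Step 5 — Source phasor: V = 32.5∠75.4° V = 8.192 + j31.45 V.
Step 6 — Ohm's law: I = V / Z_total = (8.192 + j31.45) / (2802 + j37.63) = 0.003074 + j0.01118 A.
Step 7 — Convert to polar: |I| = 0.0116 A, ∠I = 74.6°.

I = 0.0116∠74.6° A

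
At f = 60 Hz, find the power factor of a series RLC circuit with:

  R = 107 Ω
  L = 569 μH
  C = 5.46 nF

Step 1 — Angular frequency: ω = 2π·f = 2π·60 = 377 rad/s.
Step 2 — Component impedances:
  R: Z = R = 107 Ω
  L: Z = jωL = j·377·0.000569 = 0 + j0.2145 Ω
  C: Z = 1/(jωC) = -j/(ω·C) = 0 - j4.858e+05 Ω
Step 3 — Series combination: Z_total = R + L + C = 107 - j4.858e+05 Ω = 4.858e+05∠-90.0° Ω.
Step 4 — Power factor: PF = cos(φ) = Re(Z)/|Z| = 107/4.8582e+05 = 0.0002202.
Step 5 — Type: Im(Z) = -4.858e+05 ⇒ leading (phase φ = -90.0°).

PF = 0.0002202 (leading, φ = -90.0°)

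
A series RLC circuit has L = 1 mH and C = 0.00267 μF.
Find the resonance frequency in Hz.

Step 1 — Resonance condition Im(Z)=0 gives ω₀ = 1/√(LC).
Step 2 — ω₀ = 1/√(0.001·2.67e-09) = 6.12e+05 rad/s.
Step 3 — f₀ = ω₀/(2π) = 9.74e+04 Hz.

f₀ = 9.74e+04 Hz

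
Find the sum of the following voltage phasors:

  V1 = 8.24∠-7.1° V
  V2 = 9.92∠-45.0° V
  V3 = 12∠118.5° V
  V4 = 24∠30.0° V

Step 1 — Convert each phasor to rectangular form:
  V1 = 8.24·(cos(-7.1°) + j·sin(-7.1°)) = 8.177 - j1.018 V
  V2 = 9.92·(cos(-45.0°) + j·sin(-45.0°)) = 7.014 - j7.014 V
  V3 = 12·(cos(118.5°) + j·sin(118.5°)) = -5.726 + j10.55 V
  V4 = 24·(cos(30.0°) + j·sin(30.0°)) = 20.78 + j12 V
Step 2 — Sum components: V_total = 30.25 + j14.51 V.
Step 3 — Convert to polar: |V_total| = 33.55 V, ∠V_total = 25.6°.

V_total = 33.55∠25.6° V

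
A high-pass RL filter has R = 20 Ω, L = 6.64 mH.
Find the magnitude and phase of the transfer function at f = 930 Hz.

Step 1 — Angular frequency: ω = 2π·930 = 5843 rad/s.
Step 2 — Transfer function: H(jω) = jωL/(R + jωL).
Step 3 — Numerator jωL = j·38.8; denominator R + jωL = 20 + j38.8.
Step 4 — H = 0.7901 + j0.4073.
Step 5 — Magnitude: |H| = 0.8889 (-1.0 dB); phase: φ = 27.3°.

|H| = 0.8889 (-1.0 dB), φ = 27.3°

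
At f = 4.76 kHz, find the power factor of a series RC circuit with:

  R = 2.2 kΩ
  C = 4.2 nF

Step 1 — Angular frequency: ω = 2π·f = 2π·4760 = 2.991e+04 rad/s.
Step 2 — Component impedances:
  R: Z = R = 2200 Ω
  C: Z = 1/(jωC) = -j/(ω·C) = 0 - j7961 Ω
Step 3 — Series combination: Z_total = R + C = 2200 - j7961 Ω = 8259∠-74.6° Ω.
Step 4 — Power factor: PF = cos(φ) = Re(Z)/|Z| = 2200/8259 = 0.2664.
Step 5 — Type: Im(Z) = -7961 ⇒ leading (phase φ = -74.6°).

PF = 0.2664 (leading, φ = -74.6°)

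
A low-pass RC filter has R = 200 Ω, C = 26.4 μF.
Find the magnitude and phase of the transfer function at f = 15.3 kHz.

Step 1 — Angular frequency: ω = 2π·1.53e+04 = 9.613e+04 rad/s.
Step 2 — Transfer function: H(jω) = 1/(1 + jωRC).
Step 3 — Denominator: 1 + jωRC = 1 + j·9.613e+04·200·2.64e-05 = 1 + j507.6.
Step 4 — H = 3.881e-06 - j0.00197.
Step 5 — Magnitude: |H| = 0.00197 (-54.1 dB); phase: φ = -89.9°.

|H| = 0.00197 (-54.1 dB), φ = -89.9°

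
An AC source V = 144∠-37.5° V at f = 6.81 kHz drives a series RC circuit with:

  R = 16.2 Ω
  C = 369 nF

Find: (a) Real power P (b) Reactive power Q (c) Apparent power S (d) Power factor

Step 1 — Angular frequency: ω = 2π·f = 2π·6810 = 4.279e+04 rad/s.
Step 2 — Component impedances:
  R: Z = R = 16.2 Ω
  C: Z = 1/(jωC) = -j/(ω·C) = 0 - j63.34 Ω
Step 3 — Series combination: Z_total = R + C = 16.2 - j63.34 Ω = 65.37∠-75.7° Ω.
Step 4 — Source phasor: V = 144∠-37.5° V = 114.2 - j87.66 V.
Step 5 — Current: I = V / Z = 1.732 + j1.361 A = 2.203∠38.2° A.
Step 6 — Complex power: S = V·I* = 78.6 - j307.3 VA.
Step 7 — Real power: P = Re(S) = 78.6 W.
Step 8 — Reactive power: Q = Im(S) = -307.3 VAR.
Step 9 — Apparent power: |S| = 317.2 VA.
Step 10 — Power factor: PF = P/|S| = 0.2478 (leading).

(a) P = 78.6 W  (b) Q = -307.3 VAR  (c) S = 317.2 VA  (d) PF = 0.2478 (leading)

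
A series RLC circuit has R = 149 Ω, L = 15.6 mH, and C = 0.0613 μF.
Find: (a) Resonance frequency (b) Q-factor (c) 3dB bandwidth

Step 1 — Resonance: ω₀ = 1/√(LC) = 1/√(0.0156·6.13e-08) = 3.234e+04 rad/s.
Step 2 — f₀ = ω₀/(2π) = 5147 Hz.
Step 3 — Series Q: Q = ω₀L/R = 3.234e+04·0.0156/149 = 3.386.
Step 4 — Bandwidth: Δω = ω₀/Q = 9551 rad/s; BW = Δω/(2π) = 1520 Hz.

(a) f₀ = 5147 Hz  (b) Q = 3.386  (c) BW = 1520 Hz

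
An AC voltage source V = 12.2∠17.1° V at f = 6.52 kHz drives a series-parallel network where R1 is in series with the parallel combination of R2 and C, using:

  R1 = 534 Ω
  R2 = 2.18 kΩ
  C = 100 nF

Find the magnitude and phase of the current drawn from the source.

Step 1 — Angular frequency: ω = 2π·f = 2π·6520 = 4.097e+04 rad/s.
Step 2 — Component impedances:
  R1: Z = R = 534 Ω
  R2: Z = R = 2180 Ω
  C: Z = 1/(jωC) = -j/(ω·C) = 0 - j244.1 Ω
Step 3 — Parallel branch: R2 || C = 1/(1/R2 + 1/C) = 26.99 - j241.1 Ω.
Step 4 — Series with R1: Z_total = R1 + (R2 || C) = 561 - j241.1 Ω = 610.6∠-23.3° Ω.
Step 5 — Source phasor: V = 12.2∠17.1° V = 11.66 + j3.587 V.
Step 6 — Ohm's law: I = V / Z_total = (11.66 + j3.587) / (561 - j241.1) = 0.01523 + j0.01294 A.
Step 7 — Convert to polar: |I| = 0.01998 A, ∠I = 40.4°.

I = 0.01998∠40.4° A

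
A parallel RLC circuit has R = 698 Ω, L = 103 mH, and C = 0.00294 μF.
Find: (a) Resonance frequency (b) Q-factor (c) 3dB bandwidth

Step 1 — Resonance: ω₀ = 1/√(LC) = 1/√(0.103·2.94e-09) = 5.747e+04 rad/s.
Step 2 — f₀ = ω₀/(2π) = 9146 Hz.
Step 3 — Parallel Q: Q = R/(ω₀L) = 698/(5.747e+04·0.103) = 0.1179.
Step 4 — Bandwidth: Δω = ω₀/Q = 4.873e+05 rad/s; BW = Δω/(2π) = 7.756e+04 Hz.

(a) f₀ = 9146 Hz  (b) Q = 0.1179  (c) BW = 7.756e+04 Hz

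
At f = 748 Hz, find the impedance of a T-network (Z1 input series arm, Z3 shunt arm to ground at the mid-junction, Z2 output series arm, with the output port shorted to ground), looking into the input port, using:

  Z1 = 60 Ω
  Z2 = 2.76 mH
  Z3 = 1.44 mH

Step 1 — Angular frequency: ω = 2π·f = 2π·748 = 4700 rad/s.
Step 2 — Component impedances:
  Z1: Z = R = 60 Ω
  Z2: Z = jωL = j·4700·0.00276 = 0 + j12.97 Ω
  Z3: Z = jωL = j·4700·0.00144 = 0 + j6.768 Ω
Step 3 — With the output port shorted to ground, the output series arm Z2 runs from the junction to ground; the shunt arm Z3 also runs from the junction to ground. They appear in parallel: Z3 || Z2 = 0 + j4.447 Ω.
Step 4 — Series with input arm Z1: Z_in = Z1 + (Z3 || Z2) = 60 + j4.447 Ω = 60.16∠4.2° Ω.

Z = 60 + j4.447 Ω = 60.16∠4.2° Ω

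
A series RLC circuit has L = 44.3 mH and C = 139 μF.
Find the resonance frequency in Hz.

Step 1 — Resonance condition Im(Z)=0 gives ω₀ = 1/√(LC).
Step 2 — ω₀ = 1/√(0.0443·0.000139) = 403 rad/s.
Step 3 — f₀ = ω₀/(2π) = 64.14 Hz.

f₀ = 64.14 Hz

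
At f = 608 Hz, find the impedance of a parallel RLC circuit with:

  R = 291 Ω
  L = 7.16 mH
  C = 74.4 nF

Step 1 — Angular frequency: ω = 2π·f = 2π·608 = 3820 rad/s.
Step 2 — Component impedances:
  R: Z = R = 291 Ω
  L: Z = jωL = j·3820·0.00716 = 0 + j27.35 Ω
  C: Z = 1/(jωC) = -j/(ω·C) = 0 - j3518 Ω
Step 3 — Parallel combination: 1/Z_total = 1/R + 1/L + 1/C; Z_total = 2.588 + j27.32 Ω = 27.44∠84.6° Ω.

Z = 2.588 + j27.32 Ω = 27.44∠84.6° Ω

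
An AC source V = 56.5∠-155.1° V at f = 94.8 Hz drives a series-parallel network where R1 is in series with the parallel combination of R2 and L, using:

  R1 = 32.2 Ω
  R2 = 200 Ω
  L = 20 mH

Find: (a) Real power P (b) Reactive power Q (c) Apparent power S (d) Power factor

Step 1 — Angular frequency: ω = 2π·f = 2π·94.8 = 595.6 rad/s.
Step 2 — Component impedances:
  R1: Z = R = 32.2 Ω
  R2: Z = R = 200 Ω
  L: Z = jωL = j·595.6·0.02 = 0 + j11.91 Ω
Step 3 — Parallel branch: R2 || L = 1/(1/R2 + 1/L) = 0.7071 + j11.87 Ω.
Step 4 — Series with R1: Z_total = R1 + (R2 || L) = 32.91 + j11.87 Ω = 34.98∠19.8° Ω.
Step 5 — Source phasor: V = 56.5∠-155.1° V = -51.25 - j23.79 V.
Step 6 — Current: I = V / Z = -1.609 - j0.1426 A = 1.615∠-174.9° A.
Step 7 — Complex power: S = V·I* = 85.84 + j30.96 VA.
Step 8 — Real power: P = Re(S) = 85.84 W.
Step 9 — Reactive power: Q = Im(S) = 30.96 VAR.
Step 10 — Apparent power: |S| = 91.25 VA.
Step 11 — Power factor: PF = P/|S| = 0.9407 (lagging).

(a) P = 85.84 W  (b) Q = 30.96 VAR  (c) S = 91.25 VA  (d) PF = 0.9407 (lagging)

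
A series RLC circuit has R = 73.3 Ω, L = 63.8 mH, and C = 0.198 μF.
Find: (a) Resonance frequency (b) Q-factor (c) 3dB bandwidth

Step 1 — Resonance condition Im(Z)=0 gives ω₀ = 1/√(LC).
Step 2 — ω₀ = 1/√(0.0638·1.98e-07) = 8897 rad/s.
Step 3 — f₀ = ω₀/(2π) = 1416 Hz.
Step 4 — Series Q: Q = ω₀L/R = 8897·0.0638/73.3 = 7.744.
Step 5 — 3dB bandwidth: Δω = ω₀/Q = 1149 rad/s; BW = Δω/(2π) = 182.9 Hz.

(a) f₀ = 1416 Hz  (b) Q = 7.744  (c) BW = 182.9 Hz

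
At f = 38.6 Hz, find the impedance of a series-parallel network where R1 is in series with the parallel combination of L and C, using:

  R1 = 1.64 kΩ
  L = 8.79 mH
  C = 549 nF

Step 1 — Angular frequency: ω = 2π·f = 2π·38.6 = 242.5 rad/s.
Step 2 — Component impedances:
  R1: Z = R = 1640 Ω
  L: Z = jωL = j·242.5·0.00879 = 0 + j2.132 Ω
  C: Z = 1/(jωC) = -j/(ω·C) = 0 - j7510 Ω
Step 3 — Parallel branch: L || C = 1/(1/L + 1/C) = 0 + j2.132 Ω.
Step 4 — Series with R1: Z_total = R1 + (L || C) = 1640 + j2.132 Ω = 1640∠0.1° Ω.

Z = 1640 + j2.132 Ω = 1640∠0.1° Ω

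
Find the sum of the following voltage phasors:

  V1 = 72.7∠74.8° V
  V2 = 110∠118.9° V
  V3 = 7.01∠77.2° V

Step 1 — Convert each phasor to rectangular form:
  V1 = 72.7·(cos(74.8°) + j·sin(74.8°)) = 19.06 + j70.16 V
  V2 = 110·(cos(118.9°) + j·sin(118.9°)) = -53.16 + j96.3 V
  V3 = 7.01·(cos(77.2°) + j·sin(77.2°)) = 1.553 + j6.836 V
Step 2 — Sum components: V_total = -32.55 + j173.3 V.
Step 3 — Convert to polar: |V_total| = 176.3 V, ∠V_total = 100.6°.

V_total = 176.3∠100.6° V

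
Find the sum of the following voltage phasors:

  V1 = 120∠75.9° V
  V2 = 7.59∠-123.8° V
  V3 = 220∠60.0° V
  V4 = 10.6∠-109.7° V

Step 1 — Convert each phasor to rectangular form:
  V1 = 120·(cos(75.9°) + j·sin(75.9°)) = 29.23 + j116.4 V
  V2 = 7.59·(cos(-123.8°) + j·sin(-123.8°)) = -4.222 - j6.307 V
  V3 = 220·(cos(60.0°) + j·sin(60.0°)) = 110 + j190.5 V
  V4 = 10.6·(cos(-109.7°) + j·sin(-109.7°)) = -3.573 - j9.98 V
Step 2 — Sum components: V_total = 131.4 + j290.6 V.
Step 3 — Convert to polar: |V_total| = 319 V, ∠V_total = 65.7°.

V_total = 319∠65.7° V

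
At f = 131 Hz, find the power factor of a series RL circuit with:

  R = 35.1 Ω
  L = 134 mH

Step 1 — Angular frequency: ω = 2π·f = 2π·131 = 823.1 rad/s.
Step 2 — Component impedances:
  R: Z = R = 35.1 Ω
  L: Z = jωL = j·823.1·0.134 = 0 + j110.3 Ω
Step 3 — Series combination: Z_total = R + L = 35.1 + j110.3 Ω = 115.7∠72.3° Ω.
Step 4 — Power factor: PF = cos(φ) = Re(Z)/|Z| = 35.1/115.745 = 0.3033.
Step 5 — Type: Im(Z) = 110.3 ⇒ lagging (phase φ = 72.3°).

PF = 0.3033 (lagging, φ = 72.3°)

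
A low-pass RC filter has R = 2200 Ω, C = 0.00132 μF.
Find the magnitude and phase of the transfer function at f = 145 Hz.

Step 1 — Angular frequency: ω = 2π·145 = 911.1 rad/s.
Step 2 — Transfer function: H(jω) = 1/(1 + jωRC).
Step 3 — Denominator: 1 + jωRC = 1 + j·911.1·2200·1.32e-09 = 1 + j0.002646.
Step 4 — H = 1 - j0.002646.
Step 5 — Magnitude: |H| = 1 (-0.0 dB); phase: φ = -0.2°.

|H| = 1 (-0.0 dB), φ = -0.2°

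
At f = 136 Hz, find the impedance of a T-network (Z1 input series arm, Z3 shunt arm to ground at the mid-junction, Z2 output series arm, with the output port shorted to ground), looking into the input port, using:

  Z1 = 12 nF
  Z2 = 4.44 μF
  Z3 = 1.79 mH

Step 1 — Angular frequency: ω = 2π·f = 2π·136 = 854.5 rad/s.
Step 2 — Component impedances:
  Z1: Z = 1/(jωC) = -j/(ω·C) = 0 - j9.752e+04 Ω
  Z2: Z = 1/(jωC) = -j/(ω·C) = 0 - j263.6 Ω
  Z3: Z = jωL = j·854.5·0.00179 = 0 + j1.53 Ω
Step 3 — With the output port shorted to ground, the output series arm Z2 runs from the junction to ground; the shunt arm Z3 also runs from the junction to ground. They appear in parallel: Z3 || Z2 = 0 + j1.539 Ω.
Step 4 — Series with input arm Z1: Z_in = Z1 + (Z3 || Z2) = 0 - j9.752e+04 Ω = 9.752e+04∠-90.0° Ω.

Z = 0 - j9.752e+04 Ω = 9.752e+04∠-90.0° Ω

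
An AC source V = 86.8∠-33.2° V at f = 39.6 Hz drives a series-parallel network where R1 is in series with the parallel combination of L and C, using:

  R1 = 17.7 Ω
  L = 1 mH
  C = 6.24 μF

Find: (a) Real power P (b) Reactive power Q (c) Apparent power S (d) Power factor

Step 1 — Angular frequency: ω = 2π·f = 2π·39.6 = 248.8 rad/s.
Step 2 — Component impedances:
  R1: Z = R = 17.7 Ω
  L: Z = jωL = j·248.8·0.001 = 0 + j0.2488 Ω
  C: Z = 1/(jωC) = -j/(ω·C) = 0 - j644.1 Ω
Step 3 — Parallel branch: L || C = 1/(1/L + 1/C) = 0 + j0.2489 Ω.
Step 4 — Series with R1: Z_total = R1 + (L || C) = 17.7 + j0.2489 Ω = 17.7∠0.8° Ω.
Step 5 — Source phasor: V = 86.8∠-33.2° V = 72.63 - j47.53 V.
Step 6 — Current: I = V / Z = 4.065 - j2.742 A = 4.903∠-34.0° A.
Step 7 — Complex power: S = V·I* = 425.6 + j5.985 VA.
Step 8 — Real power: P = Re(S) = 425.6 W.
Step 9 — Reactive power: Q = Im(S) = 5.985 VAR.
Step 10 — Apparent power: |S| = 425.6 VA.
Step 11 — Power factor: PF = P/|S| = 0.9999 (lagging).

(a) P = 425.6 W  (b) Q = 5.985 VAR  (c) S = 425.6 VA  (d) PF = 0.9999 (lagging)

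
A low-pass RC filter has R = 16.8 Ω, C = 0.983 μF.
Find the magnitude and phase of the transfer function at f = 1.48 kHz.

Step 1 — Angular frequency: ω = 2π·1480 = 9299 rad/s.
Step 2 — Transfer function: H(jω) = 1/(1 + jωRC).
Step 3 — Denominator: 1 + jωRC = 1 + j·9299·16.8·9.83e-07 = 1 + j0.1536.
Step 4 — H = 0.977 - j0.15.
Step 5 — Magnitude: |H| = 0.9884 (-0.1 dB); phase: φ = -8.7°.

|H| = 0.9884 (-0.1 dB), φ = -8.7°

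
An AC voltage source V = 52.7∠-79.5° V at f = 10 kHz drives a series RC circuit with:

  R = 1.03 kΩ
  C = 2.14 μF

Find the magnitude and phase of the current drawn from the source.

Step 1 — Angular frequency: ω = 2π·f = 2π·1e+04 = 6.283e+04 rad/s.
Step 2 — Component impedances:
  R: Z = R = 1030 Ω
  C: Z = 1/(jωC) = -j/(ω·C) = 0 - j7.437 Ω
Step 3 — Series combination: Z_total = R + C = 1030 - j7.437 Ω = 1030∠-0.4° Ω.
Step 4 — Source phasor: V = 52.7∠-79.5° V = 9.604 - j51.82 V.
Step 5 — Ohm's law: I = V / Z_total = (9.604 - j51.82) / (1030 - j7.437) = 0.009687 - j0.05024 A.
Step 6 — Convert to polar: |I| = 0.05116 A, ∠I = -79.1°.

I = 0.05116∠-79.1° A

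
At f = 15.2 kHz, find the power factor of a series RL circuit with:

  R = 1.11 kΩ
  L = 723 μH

Step 1 — Angular frequency: ω = 2π·f = 2π·1.52e+04 = 9.55e+04 rad/s.
Step 2 — Component impedances:
  R: Z = R = 1110 Ω
  L: Z = jωL = j·9.55e+04·0.000723 = 0 + j69.05 Ω
Step 3 — Series combination: Z_total = R + L = 1110 + j69.05 Ω = 1112∠3.6° Ω.
Step 4 — Power factor: PF = cos(φ) = Re(Z)/|Z| = 1110/1112.1 = 0.9981.
Step 5 — Type: Im(Z) = 69.05 ⇒ lagging (phase φ = 3.6°).

PF = 0.9981 (lagging, φ = 3.6°)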